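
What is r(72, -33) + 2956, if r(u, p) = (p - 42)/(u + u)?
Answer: 141863/48 ≈ 2955.5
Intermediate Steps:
r(u, p) = (-42 + p)/(2*u) (r(u, p) = (-42 + p)/((2*u)) = (-42 + p)*(1/(2*u)) = (-42 + p)/(2*u))
r(72, -33) + 2956 = (½)*(-42 - 33)/72 + 2956 = (½)*(1/72)*(-75) + 2956 = -25/48 + 2956 = 141863/48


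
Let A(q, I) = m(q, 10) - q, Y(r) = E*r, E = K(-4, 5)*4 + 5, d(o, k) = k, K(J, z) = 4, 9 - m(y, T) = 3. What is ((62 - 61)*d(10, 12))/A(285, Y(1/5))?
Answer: -4/93 ≈ -0.043011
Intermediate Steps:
m(y, T) = 6 (m(y, T) = 9 - 1*3 = 9 - 3 = 6)
E = 21 (E = 4*4 + 5 = 16 + 5 = 21)
Y(r) = 21*r
A(q, I) = 6 - q
((62 - 61)*d(10, 12))/A(285, Y(1/5)) = ((62 - 61)*12)/(6 - 1*285) = (1*12)/(6 - 285) = 12/(-279) = 12*(-1/279) = -4/93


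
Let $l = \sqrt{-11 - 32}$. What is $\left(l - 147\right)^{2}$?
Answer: $\left(147 - i \sqrt{43}\right)^{2} \approx 21566.0 - 1927.9 i$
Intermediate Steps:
$l = i \sqrt{43}$ ($l = \sqrt{-43} = i \sqrt{43} \approx 6.5574 i$)
$\left(l - 147\right)^{2} = \left(i \sqrt{43} - 147\right)^{2} = \left(-147 + i \sqrt{43}\right)^{2}$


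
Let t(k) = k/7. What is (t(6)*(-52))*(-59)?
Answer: 18408/7 ≈ 2629.7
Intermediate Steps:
t(k) = k/7 (t(k) = k*(⅐) = k/7)
(t(6)*(-52))*(-59) = (((⅐)*6)*(-52))*(-59) = ((6/7)*(-52))*(-59) = -312/7*(-59) = 18408/7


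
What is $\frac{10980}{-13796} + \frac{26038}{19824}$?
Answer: $\frac{17694091}{34186488} \approx 0.51758$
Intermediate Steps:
$\frac{10980}{-13796} + \frac{26038}{19824} = 10980 \left(- \frac{1}{13796}\right) + 26038 \cdot \frac{1}{19824} = - \frac{2745}{3449} + \frac{13019}{9912} = \frac{17694091}{34186488}$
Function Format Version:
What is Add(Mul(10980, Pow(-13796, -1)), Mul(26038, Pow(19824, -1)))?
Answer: Rational(17694091, 34186488) ≈ 0.51758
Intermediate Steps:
Add(Mul(10980, Pow(-13796, -1)), Mul(26038, Pow(19824, -1))) = Add(Mul(10980, Rational(-1, 13796)), Mul(26038, Rational(1, 19824))) = Add(Rational(-2745, 3449), Rational(13019, 9912)) = Rational(17694091, 34186488)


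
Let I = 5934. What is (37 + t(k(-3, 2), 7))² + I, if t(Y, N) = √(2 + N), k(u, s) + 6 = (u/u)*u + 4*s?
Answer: 7534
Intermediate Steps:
k(u, s) = -6 + u + 4*s (k(u, s) = -6 + ((u/u)*u + 4*s) = -6 + (1*u + 4*s) = -6 + (u + 4*s) = -6 + u + 4*s)
(37 + t(k(-3, 2), 7))² + I = (37 + √(2 + 7))² + 5934 = (37 + √9)² + 5934 = (37 + 3)² + 5934 = 40² + 5934 = 1600 + 5934 = 7534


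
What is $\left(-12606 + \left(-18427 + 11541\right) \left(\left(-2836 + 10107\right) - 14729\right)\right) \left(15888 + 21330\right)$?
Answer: $1910890547676$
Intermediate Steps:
$\left(-12606 + \left(-18427 + 11541\right) \left(\left(-2836 + 10107\right) - 14729\right)\right) \left(15888 + 21330\right) = \left(-12606 - 6886 \left(7271 - 14729\right)\right) 37218 = \left(-12606 - -51355788\right) 37218 = \left(-12606 + 51355788\right) 37218 = 51343182 \cdot 37218 = 1910890547676$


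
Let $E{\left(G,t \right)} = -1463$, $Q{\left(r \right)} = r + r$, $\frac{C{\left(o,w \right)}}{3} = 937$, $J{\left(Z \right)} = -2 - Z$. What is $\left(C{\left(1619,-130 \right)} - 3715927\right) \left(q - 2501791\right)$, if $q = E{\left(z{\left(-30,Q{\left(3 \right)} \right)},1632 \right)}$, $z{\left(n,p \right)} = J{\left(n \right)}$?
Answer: $9294872479464$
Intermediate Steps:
$C{\left(o,w \right)} = 2811$ ($C{\left(o,w \right)} = 3 \cdot 937 = 2811$)
$Q{\left(r \right)} = 2 r$
$z{\left(n,p \right)} = -2 - n$
$q = -1463$
$\left(C{\left(1619,-130 \right)} - 3715927\right) \left(q - 2501791\right) = \left(2811 - 3715927\right) \left(-1463 - 2501791\right) = \left(-3713116\right) \left(-2503254\right) = 9294872479464$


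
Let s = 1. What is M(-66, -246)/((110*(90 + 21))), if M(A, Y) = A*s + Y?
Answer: -52/2035 ≈ -0.025553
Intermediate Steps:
M(A, Y) = A + Y (M(A, Y) = A*1 + Y = A + Y)
M(-66, -246)/((110*(90 + 21))) = (-66 - 246)/((110*(90 + 21))) = -312/(110*111) = -312/12210 = -312*1/12210 = -52/2035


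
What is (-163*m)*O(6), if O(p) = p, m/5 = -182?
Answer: 889980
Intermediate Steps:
m = -910 (m = 5*(-182) = -910)
(-163*m)*O(6) = -163*(-910)*6 = 148330*6 = 889980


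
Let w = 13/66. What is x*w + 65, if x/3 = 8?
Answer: 767/11 ≈ 69.727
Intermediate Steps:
x = 24 (x = 3*8 = 24)
w = 13/66 (w = 13*(1/66) = 13/66 ≈ 0.19697)
x*w + 65 = 24*(13/66) + 65 = 52/11 + 65 = 767/11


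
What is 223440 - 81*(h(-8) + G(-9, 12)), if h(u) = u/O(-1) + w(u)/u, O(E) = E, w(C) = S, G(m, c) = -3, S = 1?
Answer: 1784361/8 ≈ 2.2305e+5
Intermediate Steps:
w(C) = 1
h(u) = 1/u - u (h(u) = u/(-1) + 1/u = u*(-1) + 1/u = -u + 1/u = 1/u - u)
223440 - 81*(h(-8) + G(-9, 12)) = 223440 - 81*((1/(-8) - 1*(-8)) - 3) = 223440 - 81*((-1/8 + 8) - 3) = 223440 - 81*(63/8 - 3) = 223440 - 81*39/8 = 223440 - 3159/8 = 1784361/8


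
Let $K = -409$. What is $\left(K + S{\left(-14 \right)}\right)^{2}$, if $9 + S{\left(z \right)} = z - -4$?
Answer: $183184$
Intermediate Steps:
$S{\left(z \right)} = -5 + z$ ($S{\left(z \right)} = -9 + \left(z - -4\right) = -9 + \left(z + 4\right) = -9 + \left(4 + z\right) = -5 + z$)
$\left(K + S{\left(-14 \right)}\right)^{2} = \left(-409 - 19\right)^{2} = \left(-428\right)^{2} = 183184$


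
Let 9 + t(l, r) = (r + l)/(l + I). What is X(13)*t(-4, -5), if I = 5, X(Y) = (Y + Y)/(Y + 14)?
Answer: -52/3 ≈ -17.333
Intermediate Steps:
X(Y) = 2*Y/(14 + Y) (X(Y) = (2*Y)/(14 + Y) = 2*Y/(14 + Y))
t(l, r) = -9 + (l + r)/(5 + l) (t(l, r) = -9 + (r + l)/(l + 5) = -9 + (l + r)/(5 + l))
X(13)*t(-4, -5) = (2*13/(14 + 13))*((-45 - 5 - 8*(-4))/(5 - 4)) = (2*13/27)*((-45 - 5 + 32)/1) = (2*13*(1/27))*(1*(-18)) = (26/27)*(-18) = -52/3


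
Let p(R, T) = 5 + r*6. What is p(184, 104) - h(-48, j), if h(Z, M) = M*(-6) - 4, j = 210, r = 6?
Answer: 1305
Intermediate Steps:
p(R, T) = 41 (p(R, T) = 5 + 6*6 = 5 + 36 = 41)
h(Z, M) = -4 - 6*M (h(Z, M) = -6*M - 4 = -4 - 6*M)
p(184, 104) - h(-48, j) = 41 - (-4 - 6*210) = 41 - (-4 - 1260) = 41 - 1*(-1264) = 41 + 1264 = 1305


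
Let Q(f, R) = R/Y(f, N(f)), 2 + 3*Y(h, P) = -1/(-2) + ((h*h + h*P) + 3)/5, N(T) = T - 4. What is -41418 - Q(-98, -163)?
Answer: -1623207948/39191 ≈ -41418.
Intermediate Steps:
N(T) = -4 + T
Y(h, P) = -3/10 + h²/15 + P*h/15 (Y(h, P) = -⅔ + (-1/(-2) + ((h*h + h*P) + 3)/5)/3 = -⅔ + (-1*(-½) + ((h² + P*h) + 3)*(⅕))/3 = -⅔ + (½ + (3 + h² + P*h)*(⅕))/3 = -⅔ + (½ + (⅗ + h²/5 + P*h/5))/3 = -⅔ + (11/10 + h²/5 + P*h/5)/3 = -⅔ + (11/30 + h²/15 + P*h/15) = -3/10 + h²/15 + P*h/15)
Q(f, R) = R/(-3/10 + f²/15 + f*(-4 + f)/15) (Q(f, R) = R/(-3/10 + f²/15 + (-4 + f)*f/15) = R/(-3/10 + f²/15 + f*(-4 + f)/15))
-41418 - Q(-98, -163) = -41418 - 30*(-163)/(-9 - 8*(-98) + 4*(-98)²) = -41418 - 30*(-163)/(-9 + 784 + 4*9604) = -41418 - 30*(-163)/(-9 + 784 + 38416) = -41418 - 30*(-163)/39191 = -41418 - 1*(-4890/39191) = -41418 + 4890/39191 = -1623207948/39191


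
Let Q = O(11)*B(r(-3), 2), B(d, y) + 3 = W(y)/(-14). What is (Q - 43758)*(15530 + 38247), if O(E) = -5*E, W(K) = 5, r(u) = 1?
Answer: -32805421979/14 ≈ -2.3432e+9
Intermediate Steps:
B(d, y) = -47/14 (B(d, y) = -3 + 5/(-14) = -3 + 5*(-1/14) = -3 - 5/14 = -47/14)
Q = 2585/14 (Q = -5*11*(-47/14) = -55*(-47/14) = 2585/14 ≈ 184.64)
(Q - 43758)*(15530 + 38247) = (2585/14 - 43758)*(15530 + 38247) = -610027/14*53777 = -32805421979/14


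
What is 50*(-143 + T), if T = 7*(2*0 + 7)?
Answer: -4700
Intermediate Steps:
T = 49 (T = 7*(0 + 7) = 7*7 = 49)
50*(-143 + T) = 50*(-143 + 49) = 50*(-94) = -4700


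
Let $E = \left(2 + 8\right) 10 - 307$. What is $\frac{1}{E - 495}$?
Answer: $- \frac{1}{702} \approx -0.0014245$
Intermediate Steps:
$E = -207$ ($E = 10 \cdot 10 - 307 = 100 - 307 = -207$)
$\frac{1}{E - 495} = \frac{1}{-207 - 495} = \frac{1}{-702} = - \frac{1}{702}$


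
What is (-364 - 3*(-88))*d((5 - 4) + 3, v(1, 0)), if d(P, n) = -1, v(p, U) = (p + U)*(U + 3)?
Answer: 100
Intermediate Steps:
v(p, U) = (3 + U)*(U + p) (v(p, U) = (U + p)*(3 + U) = (3 + U)*(U + p))
(-364 - 3*(-88))*d((5 - 4) + 3, v(1, 0)) = (-364 - 3*(-88))*(-1) = (-364 + 264)*(-1) = -100*(-1) = 100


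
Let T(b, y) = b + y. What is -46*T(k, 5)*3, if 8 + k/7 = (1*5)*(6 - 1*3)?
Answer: -7452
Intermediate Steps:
k = 49 (k = -56 + 7*((1*5)*(6 - 1*3)) = -56 + 7*(5*(6 - 3)) = -56 + 7*(5*3) = -56 + 7*15 = -56 + 105 = 49)
-46*T(k, 5)*3 = -46*(49 + 5)*3 = -46*54*3 = -2484*3 = -7452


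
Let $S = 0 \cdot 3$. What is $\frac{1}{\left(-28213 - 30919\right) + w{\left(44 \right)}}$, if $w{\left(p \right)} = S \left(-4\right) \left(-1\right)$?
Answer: $- \frac{1}{59132} \approx -1.6911 \cdot 10^{-5}$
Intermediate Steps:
$S = 0$
$w{\left(p \right)} = 0$ ($w{\left(p \right)} = 0 \left(-4\right) \left(-1\right) = 0 \left(-1\right) = 0$)
$\frac{1}{\left(-28213 - 30919\right) + w{\left(44 \right)}} = \frac{1}{\left(-28213 - 30919\right) + 0} = \frac{1}{-59132 + 0} = \frac{1}{-59132} = - \frac{1}{59132}$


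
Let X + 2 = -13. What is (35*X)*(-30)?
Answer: 15750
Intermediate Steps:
X = -15 (X = -2 - 13 = -15)
(35*X)*(-30) = (35*(-15))*(-30) = -525*(-30) = 15750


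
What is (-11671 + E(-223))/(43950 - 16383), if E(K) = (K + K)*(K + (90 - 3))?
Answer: 48985/27567 ≈ 1.7769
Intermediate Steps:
E(K) = 2*K*(87 + K) (E(K) = (2*K)*(K + 87) = (2*K)*(87 + K) = 2*K*(87 + K))
(-11671 + E(-223))/(43950 - 16383) = (-11671 + 2*(-223)*(87 - 223))/(43950 - 16383) = (-11671 + 2*(-223)*(-136))/27567 = (-11671 + 60656)*(1/27567) = 48985*(1/27567) = 48985/27567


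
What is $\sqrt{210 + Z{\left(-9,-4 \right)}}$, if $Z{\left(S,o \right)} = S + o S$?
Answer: $\sqrt{237} \approx 15.395$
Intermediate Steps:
$Z{\left(S,o \right)} = S + S o$
$\sqrt{210 + Z{\left(-9,-4 \right)}} = \sqrt{210 - 9 \left(1 - 4\right)} = \sqrt{210 - -27} = \sqrt{210 + 27} = \sqrt{237}$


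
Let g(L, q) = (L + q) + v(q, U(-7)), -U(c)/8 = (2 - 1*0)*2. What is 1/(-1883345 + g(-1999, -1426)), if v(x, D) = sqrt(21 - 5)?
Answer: -1/1886766 ≈ -5.3001e-7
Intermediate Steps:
U(c) = -32 (U(c) = -8*(2 - 1*0)*2 = -8*(2 + 0)*2 = -16*2 = -8*4 = -32)
v(x, D) = 4 (v(x, D) = sqrt(16) = 4)
g(L, q) = 4 + L + q (g(L, q) = (L + q) + 4 = 4 + L + q)
1/(-1883345 + g(-1999, -1426)) = 1/(-1883345 + (4 - 1999 - 1426)) = 1/(-1883345 - 3421) = 1/(-1886766) = -1/1886766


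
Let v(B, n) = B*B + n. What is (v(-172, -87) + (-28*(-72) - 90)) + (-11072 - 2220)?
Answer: 18131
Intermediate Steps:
v(B, n) = n + B² (v(B, n) = B² + n = n + B²)
(v(-172, -87) + (-28*(-72) - 90)) + (-11072 - 2220) = ((-87 + (-172)²) + (-28*(-72) - 90)) + (-11072 - 2220) = ((-87 + 29584) + (2016 - 90)) - 13292 = (29497 + 1926) - 13292 = 31423 - 13292 = 18131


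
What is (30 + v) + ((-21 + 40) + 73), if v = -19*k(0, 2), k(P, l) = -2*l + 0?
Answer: 198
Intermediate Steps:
k(P, l) = -2*l
v = 76 (v = -(-38)*2 = -19*(-4) = 76)
(30 + v) + ((-21 + 40) + 73) = (30 + 76) + ((-21 + 40) + 73) = 106 + (19 + 73) = 106 + 92 = 198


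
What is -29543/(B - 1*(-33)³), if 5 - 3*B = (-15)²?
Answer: -88629/107591 ≈ -0.82376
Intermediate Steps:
B = -220/3 (B = 5/3 - ⅓*(-15)² = 5/3 - ⅓*225 = 5/3 - 75 = -220/3 ≈ -73.333)
-29543/(B - 1*(-33)³) = -29543/(-220/3 - 1*(-33)³) = -29543/(-220/3 - 1*(-35937)) = -29543/(-220/3 + 35937) = -29543/107591/3 = -29543*3/107591 = -88629/107591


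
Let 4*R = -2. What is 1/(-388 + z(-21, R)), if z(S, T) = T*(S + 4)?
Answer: -2/759 ≈ -0.0026350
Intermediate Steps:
R = -½ (R = (¼)*(-2) = -½ ≈ -0.50000)
z(S, T) = T*(4 + S)
1/(-388 + z(-21, R)) = 1/(-388 - (4 - 21)/2) = 1/(-388 - ½*(-17)) = 1/(-388 + 17/2) = 1/(-759/2) = -2/759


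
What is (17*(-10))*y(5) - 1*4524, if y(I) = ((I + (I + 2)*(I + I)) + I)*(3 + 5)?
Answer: -113324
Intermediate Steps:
y(I) = 16*I + 16*I*(2 + I) (y(I) = ((I + (2 + I)*(2*I)) + I)*8 = ((I + 2*I*(2 + I)) + I)*8 = (2*I + 2*I*(2 + I))*8 = 16*I + 16*I*(2 + I))
(17*(-10))*y(5) - 1*4524 = (17*(-10))*(16*5*(3 + 5)) - 1*4524 = -2720*5*8 - 4524 = -170*640 - 4524 = -108800 - 4524 = -113324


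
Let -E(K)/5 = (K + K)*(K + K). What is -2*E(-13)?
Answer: 6760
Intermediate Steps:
E(K) = -20*K² (E(K) = -5*(K + K)*(K + K) = -5*2*K*2*K = -20*K²)
-2*E(-13) = -(-40)*(-13)² = -(-40)*169 = -2*(-3380) = 6760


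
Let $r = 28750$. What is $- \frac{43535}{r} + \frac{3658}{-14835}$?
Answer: $- \frac{1306103}{741750} \approx -1.7608$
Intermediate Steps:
$- \frac{43535}{r} + \frac{3658}{-14835} = - \frac{43535}{28750} + \frac{3658}{-14835} = \left(-43535\right) \frac{1}{28750} + 3658 \left(- \frac{1}{14835}\right) = - \frac{8707}{5750} - \frac{3658}{14835} = - \frac{1306103}{741750}$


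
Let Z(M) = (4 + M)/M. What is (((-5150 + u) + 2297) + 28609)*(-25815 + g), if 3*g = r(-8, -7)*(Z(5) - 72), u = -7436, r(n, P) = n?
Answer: -469501296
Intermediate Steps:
Z(M) = (4 + M)/M
g = 936/5 (g = (-8*((4 + 5)/5 - 72))/3 = (-8*((⅕)*9 - 72))/3 = (-8*(9/5 - 72))/3 = (-8*(-351/5))/3 = (⅓)*(2808/5) = 936/5 ≈ 187.20)
(((-5150 + u) + 2297) + 28609)*(-25815 + g) = (((-5150 - 7436) + 2297) + 28609)*(-25815 + 936/5) = ((-12586 + 2297) + 28609)*(-128139/5) = (-10289 + 28609)*(-128139/5) = 18320*(-128139/5) = -469501296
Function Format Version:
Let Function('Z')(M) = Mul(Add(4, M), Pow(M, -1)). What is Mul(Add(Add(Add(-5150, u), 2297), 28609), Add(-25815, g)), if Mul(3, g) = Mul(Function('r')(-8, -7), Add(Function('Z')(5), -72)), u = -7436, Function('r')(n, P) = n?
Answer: -469501296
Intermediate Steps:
Function('Z')(M) = Mul(Pow(M, -1), Add(4, M))
g = Rational(936, 5) (g = Mul(Rational(1, 3), Mul(-8, Add(Mul(Pow(5, -1), Add(4, 5)), -72))) = Mul(Rational(1, 3), Mul(-8, Add(Mul(Rational(1, 5), 9), -72))) = Mul(Rational(1, 3), Mul(-8, Add(Rational(9, 5), -72))) = Mul(Rational(1, 3), Mul(-8, Rational(-351, 5))) = Mul(Rational(1, 3), Rational(2808, 5)) = Rational(936, 5) ≈ 187.20)
Mul(Add(Add(Add(-5150, u), 2297), 28609), Add(-25815, g)) = Mul(Add(Add(Add(-5150, -7436), 2297), 28609), Add(-25815, Rational(936, 5))) = Mul(Add(Add(-12586, 2297), 28609), Rational(-128139, 5)) = Mul(Add(-10289, 28609), Rational(-128139, 5)) = Mul(18320, Rational(-128139, 5)) = -469501296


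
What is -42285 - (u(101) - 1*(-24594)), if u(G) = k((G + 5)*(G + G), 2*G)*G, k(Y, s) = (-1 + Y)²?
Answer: -46301589900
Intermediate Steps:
u(G) = G*(-1 + 2*G*(5 + G))² (u(G) = (-1 + (G + 5)*(G + G))²*G = (-1 + (5 + G)*(2*G))²*G = (-1 + 2*G*(5 + G))²*G = G*(-1 + 2*G*(5 + G))²)
-42285 - (u(101) - 1*(-24594)) = -42285 - (101*(-1 + 2*101*(5 + 101))² - 1*(-24594)) = -42285 - (101*(-1 + 2*101*106)² + 24594) = -42285 - (101*(-1 + 21412)² + 24594) = -42285 - (101*21411² + 24594) = -42285 - (101*458430921 + 24594) = -42285 - (46301523021 + 24594) = -42285 - 1*46301547615 = -42285 - 46301547615 = -46301589900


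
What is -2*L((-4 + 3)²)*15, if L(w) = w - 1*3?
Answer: 60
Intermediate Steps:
L(w) = -3 + w (L(w) = w - 3 = -3 + w)
-2*L((-4 + 3)²)*15 = -2*(-3 + (-4 + 3)²)*15 = -2*(-3 + (-1)²)*15 = -2*(-3 + 1)*15 = -2*(-2)*15 = 4*15 = 60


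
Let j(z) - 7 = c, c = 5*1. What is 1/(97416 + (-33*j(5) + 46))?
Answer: 1/97066 ≈ 1.0302e-5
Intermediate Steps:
c = 5
j(z) = 12 (j(z) = 7 + 5 = 12)
1/(97416 + (-33*j(5) + 46)) = 1/(97416 + (-33*12 + 46)) = 1/(97416 + (-396 + 46)) = 1/(97416 - 350) = 1/97066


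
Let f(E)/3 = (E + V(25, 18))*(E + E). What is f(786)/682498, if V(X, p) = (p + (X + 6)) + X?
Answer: 2027880/341249 ≈ 5.9425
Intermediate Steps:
V(X, p) = 6 + p + 2*X (V(X, p) = (p + (6 + X)) + X = (6 + X + p) + X = 6 + p + 2*X)
f(E) = 6*E*(74 + E) (f(E) = 3*((E + (6 + 18 + 2*25))*(E + E)) = 3*((E + (6 + 18 + 50))*(2*E)) = 3*((E + 74)*(2*E)) = 3*((74 + E)*(2*E)) = 3*(2*E*(74 + E)) = 6*E*(74 + E))
f(786)/682498 = (6*786*(74 + 786))/682498 = (6*786*860)*(1/682498) = 4055760*(1/682498) = 2027880/341249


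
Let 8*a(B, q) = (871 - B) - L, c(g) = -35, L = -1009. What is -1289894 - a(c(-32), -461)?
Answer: -10321067/8 ≈ -1.2901e+6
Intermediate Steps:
a(B, q) = 235 - B/8 (a(B, q) = ((871 - B) - 1*(-1009))/8 = ((871 - B) + 1009)/8 = (1880 - B)/8 = 235 - B/8)
-1289894 - a(c(-32), -461) = -1289894 - (235 - 1/8*(-35)) = -1289894 - (235 + 35/8) = -1289894 - 1*1915/8 = -1289894 - 1915/8 = -10321067/8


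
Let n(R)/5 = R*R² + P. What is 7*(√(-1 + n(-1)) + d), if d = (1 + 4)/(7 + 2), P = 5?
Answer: 35/9 + 7*√19 ≈ 34.401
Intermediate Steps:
n(R) = 25 + 5*R³ (n(R) = 5*(R*R² + 5) = 5*(R³ + 5) = 5*(5 + R³) = 25 + 5*R³)
d = 5/9 ≈ 0.55556
7*(√(-1 + n(-1)) + d) = 7*(√(-1 + (25 + 5*(-1)³)) + 5/9) = 7*(√(-1 + (25 + 5*(-1))) + 5/9) = 7*(√(-1 + (25 - 5)) + 5/9) = 7*(√(-1 + 20) + 5/9) = 7*(√19 + 5/9) = 7*(5/9 + √19) = 35/9 + 7*√19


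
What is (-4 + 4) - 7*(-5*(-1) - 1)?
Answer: -28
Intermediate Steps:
(-4 + 4) - 7*(-5*(-1) - 1) = 0 - 7*(5 - 1) = 0 - 7*4 = 0 - 28 = -28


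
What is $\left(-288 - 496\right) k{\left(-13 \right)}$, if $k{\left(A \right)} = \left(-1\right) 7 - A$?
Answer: $-4704$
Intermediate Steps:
$k{\left(A \right)} = -7 - A$
$\left(-288 - 496\right) k{\left(-13 \right)} = \left(-288 - 496\right) \left(-7 - -13\right) = - 784 \left(-7 + 13\right) = \left(-784\right) 6 = -4704$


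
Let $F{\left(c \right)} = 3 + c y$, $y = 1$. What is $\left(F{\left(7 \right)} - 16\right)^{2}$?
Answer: $36$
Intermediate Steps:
$F{\left(c \right)} = 3 + c$ ($F{\left(c \right)} = 3 + c 1 = 3 + c$)
$\left(F{\left(7 \right)} - 16\right)^{2} = \left(\left(3 + 7\right) - 16\right)^{2} = \left(10 - 16\right)^{2} = \left(-6\right)^{2} = 36$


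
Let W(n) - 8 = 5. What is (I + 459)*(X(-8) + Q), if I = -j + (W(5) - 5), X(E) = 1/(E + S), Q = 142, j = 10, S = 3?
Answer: 324013/5 ≈ 64803.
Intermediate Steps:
W(n) = 13 (W(n) = 8 + 5 = 13)
X(E) = 1/(3 + E) (X(E) = 1/(E + 3) = 1/(3 + E))
I = -2 (I = -1*10 + (13 - 5) = -10 + 8 = -2)
(I + 459)*(X(-8) + Q) = (-2 + 459)*(1/(3 - 8) + 142) = 457*(1/(-5) + 142) = 457*(-1/5 + 142) = 457*(709/5) = 324013/5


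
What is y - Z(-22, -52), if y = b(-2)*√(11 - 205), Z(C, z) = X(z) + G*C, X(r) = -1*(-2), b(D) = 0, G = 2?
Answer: 42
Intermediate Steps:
X(r) = 2
Z(C, z) = 2 + 2*C
y = 0 (y = 0*√(11 - 205) = 0*√(-194) = 0*(I*√194) = 0)
y - Z(-22, -52) = 0 - (2 + 2*(-22)) = 0 - (2 - 44) = 0 - 1*(-42) = 0 + 42 = 42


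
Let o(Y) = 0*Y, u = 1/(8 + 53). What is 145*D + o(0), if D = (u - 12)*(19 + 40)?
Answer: -6253705/61 ≈ -1.0252e+5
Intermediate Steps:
u = 1/61 ≈ 0.016393
D = -43129/61 (D = (1/61 - 12)*(19 + 40) = -731/61*59 = -43129/61 ≈ -707.03)
o(Y) = 0
145*D + o(0) = 145*(-43129/61) + 0 = -6253705/61 + 0 = -6253705/61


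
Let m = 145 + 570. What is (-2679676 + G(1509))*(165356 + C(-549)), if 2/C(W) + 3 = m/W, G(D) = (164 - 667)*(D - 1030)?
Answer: -482939525551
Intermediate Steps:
G(D) = 518090 - 503*D (G(D) = -503*(-1030 + D) = 518090 - 503*D)
m = 715
C(W) = 2/(-3 + 715/W)
(-2679676 + G(1509))*(165356 + C(-549)) = (-2679676 + (518090 - 503*1509))*(165356 - 2*(-549)/(-715 + 3*(-549))) = (-2679676 + (518090 - 759027))*(165356 - 2*(-549)/(-715 - 1647)) = (-2679676 - 240937)*(165356 - 2*(-549)/(-2362)) = -2920613*(165356 - 2*(-549)*(-1/2362)) = -2920613*(165356 - 549/1181) = -2920613*195284887/1181 = -482939525551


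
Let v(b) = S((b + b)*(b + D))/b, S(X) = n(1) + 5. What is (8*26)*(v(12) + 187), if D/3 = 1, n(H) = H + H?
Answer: 117052/3 ≈ 39017.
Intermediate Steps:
n(H) = 2*H
D = 3 (D = 3*1 = 3)
S(X) = 7 (S(X) = 2*1 + 5 = 2 + 5 = 7)
v(b) = 7/b
(8*26)*(v(12) + 187) = (8*26)*(7/12 + 187) = 208*(7*(1/12) + 187) = 208*(7/12 + 187) = 208*(2251/12) = 117052/3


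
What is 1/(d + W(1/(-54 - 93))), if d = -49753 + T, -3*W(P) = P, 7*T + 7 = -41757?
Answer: -441/24572204 ≈ -1.7947e-5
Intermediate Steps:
T = -41764/7 (T = -1 + (⅐)*(-41757) = -1 - 41757/7 = -41764/7 ≈ -5966.3)
W(P) = -P/3
d = -390035/7 (d = -49753 - 41764/7 = -390035/7 ≈ -55719.)
1/(d + W(1/(-54 - 93))) = 1/(-390035/7 - 1/(3*(-54 - 93))) = 1/(-390035/7 - ⅓/(-147)) = 1/(-390035/7 - ⅓*(-1/147)) = 1/(-390035/7 + 1/441) = 1/(-24572204/441) = -441/24572204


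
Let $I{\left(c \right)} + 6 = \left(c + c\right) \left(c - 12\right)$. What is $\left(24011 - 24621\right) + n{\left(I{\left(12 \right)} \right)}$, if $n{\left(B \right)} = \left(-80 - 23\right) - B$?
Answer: $-707$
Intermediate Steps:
$I{\left(c \right)} = -6 + 2 c \left(-12 + c\right)$ ($I{\left(c \right)} = -6 + \left(c + c\right) \left(c - 12\right) = -6 + 2 c \left(-12 + c\right)$)
$n{\left(B \right)} = -103 - B$
$\left(24011 - 24621\right) + n{\left(I{\left(12 \right)} \right)} = \left(24011 - 24621\right) - \left(97 - 288 + 288\right) = -610 - \left(-191 + 288\right) = -610 - 97 = -707$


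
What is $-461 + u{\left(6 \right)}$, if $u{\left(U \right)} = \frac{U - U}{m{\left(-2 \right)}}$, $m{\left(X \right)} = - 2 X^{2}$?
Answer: $-461$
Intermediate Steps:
$u{\left(U \right)} = 0$ ($u{\left(U \right)} = \frac{U - U}{\left(-2\right) \left(-2\right)^{2}} = \frac{0}{\left(-2\right) 4} = \frac{0}{-8} = 0 \left(- \frac{1}{8}\right) = 0$)
$-461 + u{\left(6 \right)} = -461 + 0 = -461$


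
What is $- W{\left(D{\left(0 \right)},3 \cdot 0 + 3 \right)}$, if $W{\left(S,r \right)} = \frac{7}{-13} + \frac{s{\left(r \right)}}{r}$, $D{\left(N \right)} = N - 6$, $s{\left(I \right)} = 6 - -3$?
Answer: $- \frac{32}{13} \approx -2.4615$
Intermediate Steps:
$s{\left(I \right)} = 9$ ($s{\left(I \right)} = 6 + 3 = 9$)
$D{\left(N \right)} = -6 + N$ ($D{\left(N \right)} = N - 6 = -6 + N$)
$W{\left(S,r \right)} = - \frac{7}{13} + \frac{9}{r}$ ($W{\left(S,r \right)} = \frac{7}{-13} + \frac{9}{r} = 7 \left(- \frac{1}{13}\right) + \frac{9}{r} = - \frac{7}{13} + \frac{9}{r}$)
$- W{\left(D{\left(0 \right)},3 \cdot 0 + 3 \right)} = - (- \frac{7}{13} + \frac{9}{3 \cdot 0 + 3}) = - (- \frac{7}{13} + \frac{9}{0 + 3}) = - (- \frac{7}{13} + \frac{9}{3}) = - (- \frac{7}{13} + 9 \cdot \frac{1}{3}) = - (- \frac{7}{13} + 3) = \left(-1\right) \frac{32}{13} = - \frac{32}{13}$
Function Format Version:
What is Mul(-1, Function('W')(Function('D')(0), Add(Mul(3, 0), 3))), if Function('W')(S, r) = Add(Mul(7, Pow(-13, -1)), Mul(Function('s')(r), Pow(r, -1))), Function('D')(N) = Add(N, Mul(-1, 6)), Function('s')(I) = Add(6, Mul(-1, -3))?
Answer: Rational(-32, 13) ≈ -2.4615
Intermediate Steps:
Function('s')(I) = 9 (Function('s')(I) = Add(6, 3) = 9)
Function('D')(N) = Add(-6, N) (Function('D')(N) = Add(N, -6) = Add(-6, N))
Function('W')(S, r) = Add(Rational(-7, 13), Mul(9, Pow(r, -1))) (Function('W')(S, r) = Add(Mul(7, Pow(-13, -1)), Mul(9, Pow(r, -1))) = Add(Mul(7, Rational(-1, 13)), Mul(9, Pow(r, -1))) = Add(Rational(-7, 13), Mul(9, Pow(r, -1))))
Mul(-1, Function('W')(Function('D')(0), Add(Mul(3, 0), 3))) = Mul(-1, Add(Rational(-7, 13), Mul(9, Pow(Add(Mul(3, 0), 3), -1)))) = Mul(-1, Add(Rational(-7, 13), Mul(9, Pow(Add(0, 3), -1)))) = Mul(-1, Add(Rational(-7, 13), Mul(9, Pow(3, -1)))) = Mul(-1, Add(Rational(-7, 13), Mul(9, Rational(1, 3)))) = Mul(-1, Add(Rational(-7, 13), 3)) = Mul(-1, Rational(32, 13)) = Rational(-32, 13)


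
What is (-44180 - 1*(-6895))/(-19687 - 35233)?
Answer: 7457/10984 ≈ 0.67890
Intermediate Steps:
(-44180 - 1*(-6895))/(-19687 - 35233) = (-44180 + 6895)/(-54920) = -37285*(-1/54920) = 7457/10984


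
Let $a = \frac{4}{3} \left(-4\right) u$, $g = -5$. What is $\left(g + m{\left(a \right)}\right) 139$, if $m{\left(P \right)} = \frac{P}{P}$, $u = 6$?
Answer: $-556$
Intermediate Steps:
$a = -32$ ($a = \frac{4}{3} \left(-4\right) 6 = \left(- \frac{16}{3}\right) 6 = -32$)
$m{\left(P \right)} = 1$
$\left(g + m{\left(a \right)}\right) 139 = \left(-5 + 1\right) 139 = \left(-4\right) 139 = -556$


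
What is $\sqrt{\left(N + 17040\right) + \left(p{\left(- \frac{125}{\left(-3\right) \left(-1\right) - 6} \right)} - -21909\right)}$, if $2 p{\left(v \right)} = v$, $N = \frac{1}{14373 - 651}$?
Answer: $\frac{13 \sqrt{1206074607}}{2287} \approx 197.41$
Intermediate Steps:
$N = \frac{1}{13722} \approx 7.2876 \cdot 10^{-5}$
$p{\left(v \right)} = \frac{v}{2}$
$\sqrt{\left(N + 17040\right) + \left(p{\left(- \frac{125}{\left(-3\right) \left(-1\right) - 6} \right)} - -21909\right)} = \sqrt{\left(\frac{1}{13722} + 17040\right) + \left(\frac{\left(-125\right) \frac{1}{\left(-3\right) \left(-1\right) - 6}}{2} - -21909\right)} = \sqrt{\frac{233822881}{13722} + \left(\frac{\left(-125\right) \frac{1}{3 - 6}}{2} + 21909\right)} = \sqrt{\frac{233822881}{13722} + \left(\frac{\left(-125\right) \frac{1}{-3}}{2} + 21909\right)} = \sqrt{\frac{233822881}{13722} + \left(\frac{\left(-125\right) \left(- \frac{1}{3}\right)}{2} + 21909\right)} = \sqrt{\frac{233822881}{13722} + \left(\frac{1}{2} \cdot \frac{125}{3} + 21909\right)} = \sqrt{\frac{233822881}{13722} + \left(\frac{125}{6} + 21909\right)} = \sqrt{\frac{233822881}{13722} + \frac{131579}{6}} = \sqrt{\frac{89124009}{2287}} = \frac{13 \sqrt{1206074607}}{2287}$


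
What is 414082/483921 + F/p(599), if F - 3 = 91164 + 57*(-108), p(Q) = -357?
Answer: -13663593619/57586599 ≈ -237.27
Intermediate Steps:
F = 85011 (F = 3 + (91164 + 57*(-108)) = 3 + (91164 - 6156) = 3 + 85008 = 85011)
414082/483921 + F/p(599) = 414082/483921 + 85011/(-357) = 414082*(1/483921) + 85011*(-1/357) = 414082/483921 - 28337/119 = -13663593619/57586599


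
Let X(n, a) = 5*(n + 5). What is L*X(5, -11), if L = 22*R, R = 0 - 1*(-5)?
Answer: 5500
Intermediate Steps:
R = 5 (R = 0 + 5 = 5)
X(n, a) = 25 + 5*n (X(n, a) = 5*(5 + n) = 25 + 5*n)
L = 110 (L = 22*5 = 110)
L*X(5, -11) = 110*(25 + 5*5) = 110*(25 + 25) = 110*50 = 5500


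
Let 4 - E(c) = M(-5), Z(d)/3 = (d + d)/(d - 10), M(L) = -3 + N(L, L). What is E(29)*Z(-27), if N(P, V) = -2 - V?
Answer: 648/37 ≈ 17.514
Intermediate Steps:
M(L) = -5 - L (M(L) = -3 + (-2 - L) = -5 - L)
Z(d) = 6*d/(-10 + d) (Z(d) = 3*((d + d)/(d - 10)) = 3*((2*d)/(-10 + d)) = 3*(2*d/(-10 + d)) = 6*d/(-10 + d))
E(c) = 4 (E(c) = 4 - (-5 - 1*(-5)) = 4 - (-5 + 5) = 4 - 1*0 = 4 + 0 = 4)
E(29)*Z(-27) = 4*(6*(-27)/(-10 - 27)) = 4*(6*(-27)/(-37)) = 4*(6*(-27)*(-1/37)) = 4*(162/37) = 648/37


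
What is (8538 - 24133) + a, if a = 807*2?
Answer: -13981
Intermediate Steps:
a = 1614
(8538 - 24133) + a = (8538 - 24133) + 1614 = -15595 + 1614 = -13981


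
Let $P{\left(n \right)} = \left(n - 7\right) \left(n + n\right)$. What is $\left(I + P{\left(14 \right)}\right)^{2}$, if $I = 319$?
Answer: $265225$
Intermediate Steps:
$P{\left(n \right)} = 2 n \left(-7 + n\right)$ ($P{\left(n \right)} = \left(-7 + n\right) 2 n = 2 n \left(-7 + n\right)$)
$\left(I + P{\left(14 \right)}\right)^{2} = \left(319 + 2 \cdot 14 \left(-7 + 14\right)\right)^{2} = \left(319 + 2 \cdot 14 \cdot 7\right)^{2} = \left(319 + 196\right)^{2} = 515^{2} = 265225$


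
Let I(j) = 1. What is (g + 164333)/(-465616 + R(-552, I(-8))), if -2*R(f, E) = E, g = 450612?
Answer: -1229890/931233 ≈ -1.3207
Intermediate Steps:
R(f, E) = -E/2
(g + 164333)/(-465616 + R(-552, I(-8))) = (450612 + 164333)/(-465616 - ½*1) = 614945/(-465616 - ½) = 614945/(-931233/2) = 614945*(-2/931233) = -1229890/931233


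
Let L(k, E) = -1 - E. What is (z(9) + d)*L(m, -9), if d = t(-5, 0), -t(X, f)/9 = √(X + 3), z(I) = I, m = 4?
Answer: 72 - 72*I*√2 ≈ 72.0 - 101.82*I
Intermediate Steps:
t(X, f) = -9*√(3 + X) (t(X, f) = -9*√(X + 3) = -9*√(3 + X))
d = -9*I*√2 (d = -9*√(3 - 5) = -9*I*√2 ≈ -12.728*I)
(z(9) + d)*L(m, -9) = (9 - 9*I*√2)*(-1 - 1*(-9)) = (9 - 9*I*√2)*(-1 + 9) = (9 - 9*I*√2)*8 = 72 - 72*I*√2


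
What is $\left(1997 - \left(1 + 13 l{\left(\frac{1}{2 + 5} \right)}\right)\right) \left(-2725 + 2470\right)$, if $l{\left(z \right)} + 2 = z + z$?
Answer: $- \frac{3602640}{7} \approx -5.1466 \cdot 10^{5}$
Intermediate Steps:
$l{\left(z \right)} = -2 + 2 z$ ($l{\left(z \right)} = -2 + \left(z + z\right) = -2 + 2 z$)
$\left(1997 - \left(1 + 13 l{\left(\frac{1}{2 + 5} \right)}\right)\right) \left(-2725 + 2470\right) = \left(1997 - \left(1 + 13 \left(-2 + \frac{2}{2 + 5}\right)\right)\right) \left(-2725 + 2470\right) = \left(1997 - \left(1 + 13 \left(-2 + \frac{2}{7}\right)\right)\right) \left(-255\right) = \left(1997 - - \frac{149}{7}\right) \left(-255\right) = \left(1997 + \left(\frac{156}{7} - 1\right)\right) \left(-255\right) = \left(1997 + \frac{149}{7}\right) \left(-255\right) = \frac{14128}{7} \left(-255\right) = - \frac{3602640}{7}$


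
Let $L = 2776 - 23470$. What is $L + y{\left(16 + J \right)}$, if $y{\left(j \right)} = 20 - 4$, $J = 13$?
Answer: $-20678$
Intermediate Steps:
$y{\left(j \right)} = 16$ ($y{\left(j \right)} = 20 - 4 = 16$)
$L = -20694$ ($L = 2776 - 23470 = -20694$)
$L + y{\left(16 + J \right)} = -20694 + 16 = -20678$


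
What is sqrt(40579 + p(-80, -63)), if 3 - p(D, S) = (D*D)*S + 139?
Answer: sqrt(443643) ≈ 666.07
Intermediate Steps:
p(D, S) = -136 - S*D**2 (p(D, S) = 3 - ((D*D)*S + 139) = 3 - (D**2*S + 139) = 3 - (S*D**2 + 139) = 3 - (139 + S*D**2) = 3 + (-139 - S*D**2) = -136 - S*D**2)
sqrt(40579 + p(-80, -63)) = sqrt(40579 + (-136 - 1*(-63)*(-80)**2)) = sqrt(40579 + (-136 - 1*(-63)*6400)) = sqrt(40579 + (-136 + 403200)) = sqrt(40579 + 403064) = sqrt(443643)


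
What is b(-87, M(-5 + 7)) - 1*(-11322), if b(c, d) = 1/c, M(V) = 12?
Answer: 985013/87 ≈ 11322.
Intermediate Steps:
b(-87, M(-5 + 7)) - 1*(-11322) = 1/(-87) - 1*(-11322) = -1/87 + 11322 = 985013/87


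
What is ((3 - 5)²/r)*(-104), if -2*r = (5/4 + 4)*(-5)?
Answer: -3328/105 ≈ -31.695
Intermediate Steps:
r = 105/8 (r = -(5/4 + 4)*(-5)/2 = -21*(-5)/8 = -½*(-105/4) = 105/8 ≈ 13.125)
((3 - 5)²/r)*(-104) = ((3 - 5)²/(105/8))*(-104) = ((-2)²*(8/105))*(-104) = (4*(8/105))*(-104) = (32/105)*(-104) = -3328/105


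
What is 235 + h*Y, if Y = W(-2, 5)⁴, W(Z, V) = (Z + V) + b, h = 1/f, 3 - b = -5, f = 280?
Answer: 80441/280 ≈ 287.29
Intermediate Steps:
b = 8 (b = 3 - 1*(-5) = 3 + 5 = 8)
h = 1/280 ≈ 0.0035714
W(Z, V) = 8 + V + Z (W(Z, V) = (Z + V) + 8 = (V + Z) + 8 = 8 + V + Z)
Y = 14641 (Y = (8 + 5 - 2)⁴ = 11⁴ = 14641)
235 + h*Y = 235 + (1/280)*14641 = 235 + 14641/280 = 80441/280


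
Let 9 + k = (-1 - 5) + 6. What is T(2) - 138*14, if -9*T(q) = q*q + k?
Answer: -17383/9 ≈ -1931.4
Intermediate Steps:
k = -9 (k = -9 + ((-1 - 5) + 6) = -9 + (-6 + 6) = -9 + 0 = -9)
T(q) = 1 - q²/9 (T(q) = -(q*q - 9)/9 = -(q² - 9)/9 = -(-9 + q²)/9 = 1 - q²/9)
T(2) - 138*14 = (1 - ⅑*2²) - 138*14 = (1 - ⅑*4) - 1932 = (1 - 4/9) - 1932 = 5/9 - 1932 = -17383/9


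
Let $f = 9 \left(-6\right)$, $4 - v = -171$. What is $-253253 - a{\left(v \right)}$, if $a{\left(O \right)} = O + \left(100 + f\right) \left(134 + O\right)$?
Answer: $-267642$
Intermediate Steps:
$v = 175$ ($v = 4 - -171 = 4 + 171 = 175$)
$f = -54$
$a{\left(O \right)} = 6164 + 47 O$ ($a{\left(O \right)} = O + \left(100 - 54\right) \left(134 + O\right) = O + 46 \left(134 + O\right) = O + \left(6164 + 46 O\right) = 6164 + 47 O$)
$-253253 - a{\left(v \right)} = -253253 - \left(6164 + 47 \cdot 175\right) = -253253 - \left(6164 + 8225\right) = -253253 - 14389 = -267642$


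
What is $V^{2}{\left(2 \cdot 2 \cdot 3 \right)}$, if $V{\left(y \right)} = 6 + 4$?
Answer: $100$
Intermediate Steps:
$V{\left(y \right)} = 10$
$V^{2}{\left(2 \cdot 2 \cdot 3 \right)} = 10^{2} = 100$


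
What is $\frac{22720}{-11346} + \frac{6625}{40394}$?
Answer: $- \frac{421292215}{229155162} \approx -1.8385$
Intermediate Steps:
$\frac{22720}{-11346} + \frac{6625}{40394} = 22720 \left(- \frac{1}{11346}\right) + 6625 \cdot \frac{1}{40394} = - \frac{11360}{5673} + \frac{6625}{40394} = - \frac{421292215}{229155162}$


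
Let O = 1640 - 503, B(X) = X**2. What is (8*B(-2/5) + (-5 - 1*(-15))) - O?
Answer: -28143/25 ≈ -1125.7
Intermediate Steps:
O = 1137
(8*B(-2/5) + (-5 - 1*(-15))) - O = (8*(-2/5)**2 + (-5 - 1*(-15))) - 1*1137 = (8*(-2*1/5)**2 + (-5 + 15)) - 1137 = (8*(-2/5)**2 + 10) - 1137 = (8*(4/25) + 10) - 1137 = (32/25 + 10) - 1137 = 282/25 - 1137 = -28143/25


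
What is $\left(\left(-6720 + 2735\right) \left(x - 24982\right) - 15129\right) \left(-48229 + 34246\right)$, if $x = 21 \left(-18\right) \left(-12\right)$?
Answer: $-1139085676923$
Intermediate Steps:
$x = 4536$ ($x = \left(-378\right) \left(-12\right) = 4536$)
$\left(\left(-6720 + 2735\right) \left(x - 24982\right) - 15129\right) \left(-48229 + 34246\right) = \left(\left(-6720 + 2735\right) \left(4536 - 24982\right) - 15129\right) \left(-48229 + 34246\right) = \left(\left(-3985\right) \left(-20446\right) - 15129\right) \left(-13983\right) = \left(81477310 - 15129\right) \left(-13983\right) = 81462181 \left(-13983\right) = -1139085676923$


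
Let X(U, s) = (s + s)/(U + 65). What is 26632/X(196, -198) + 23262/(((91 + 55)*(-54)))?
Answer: -253752395/14454 ≈ -17556.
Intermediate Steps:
X(U, s) = 2*s/(65 + U) (X(U, s) = (2*s)/(65 + U) = 2*s/(65 + U))
26632/X(196, -198) + 23262/(((91 + 55)*(-54))) = 26632/((2*(-198)/(65 + 196))) + 23262/(((91 + 55)*(-54))) = 26632/((2*(-198)/261)) + 23262/((146*(-54))) = 26632/((2*(-198)*(1/261))) + 23262/(-7884) = 26632/(-44/29) + 23262*(-1/7884) = 26632*(-29/44) - 3877/1314 = -193082/11 - 3877/1314 = -253752395/14454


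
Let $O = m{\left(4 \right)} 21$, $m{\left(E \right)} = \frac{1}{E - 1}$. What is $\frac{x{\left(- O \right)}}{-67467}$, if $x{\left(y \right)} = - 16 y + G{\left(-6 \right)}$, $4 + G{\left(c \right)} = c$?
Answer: $- \frac{34}{22489} \approx -0.0015118$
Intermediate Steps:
$m{\left(E \right)} = \frac{1}{-1 + E}$
$G{\left(c \right)} = -4 + c$
$O = 7$ ($O = \frac{1}{-1 + 4} \cdot 21 = \frac{1}{3} \cdot 21 = 7$)
$x{\left(y \right)} = -10 - 16 y$ ($x{\left(y \right)} = - 16 y - 10 = -10 - 16 y$)
$\frac{x{\left(- O \right)}}{-67467} = \frac{-10 - 16 \left(\left(-1\right) 7\right)}{-67467} = \left(-10 - -112\right) \left(- \frac{1}{67467}\right) = \left(-10 + 112\right) \left(- \frac{1}{67467}\right) = 102 \left(- \frac{1}{67467}\right) = - \frac{34}{22489}$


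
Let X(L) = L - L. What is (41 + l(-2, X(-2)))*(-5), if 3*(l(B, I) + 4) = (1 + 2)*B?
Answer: -175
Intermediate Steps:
X(L) = 0
l(B, I) = -4 + B (l(B, I) = -4 + ((1 + 2)*B)/3 = -4 + (3*B)/3 = -4 + B)
(41 + l(-2, X(-2)))*(-5) = (41 + (-4 - 2))*(-5) = (41 - 6)*(-5) = 35*(-5) = -175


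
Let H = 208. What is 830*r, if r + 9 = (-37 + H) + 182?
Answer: 285520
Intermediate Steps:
r = 344 (r = -9 + ((-37 + 208) + 182) = -9 + (171 + 182) = -9 + 353 = 344)
830*r = 830*344 = 285520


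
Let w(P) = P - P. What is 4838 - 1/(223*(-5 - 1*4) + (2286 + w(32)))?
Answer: 1349801/279 ≈ 4838.0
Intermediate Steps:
w(P) = 0
4838 - 1/(223*(-5 - 1*4) + (2286 + w(32))) = 4838 - 1/(223*(-5 - 1*4) + (2286 + 0)) = 4838 - 1/(223*(-5 - 4) + 2286) = 4838 - 1/(223*(-9) + 2286) = 4838 - 1/(-2007 + 2286) = 4838 - 1/279 = 1349801/279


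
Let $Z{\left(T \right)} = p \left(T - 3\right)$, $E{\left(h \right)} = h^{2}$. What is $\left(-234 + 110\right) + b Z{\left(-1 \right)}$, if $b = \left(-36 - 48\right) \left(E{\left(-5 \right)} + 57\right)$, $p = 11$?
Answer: $302948$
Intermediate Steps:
$Z{\left(T \right)} = -33 + 11 T$ ($Z{\left(T \right)} = 11 \left(T - 3\right) = 11 \left(-3 + T\right) = -33 + 11 T$)
$b = -6888$ ($b = \left(-36 - 48\right) \left(\left(-5\right)^{2} + 57\right) = - 84 \left(25 + 57\right) = \left(-84\right) 82 = -6888$)
$\left(-234 + 110\right) + b Z{\left(-1 \right)} = \left(-234 + 110\right) - 6888 \left(-33 + 11 \left(-1\right)\right) = -124 - 6888 \left(-33 - 11\right) = -124 - -303072 = -124 + 303072 = 302948$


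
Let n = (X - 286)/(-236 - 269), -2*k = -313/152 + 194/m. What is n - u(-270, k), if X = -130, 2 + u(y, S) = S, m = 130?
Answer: 5069851/1995760 ≈ 2.5403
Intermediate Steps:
k = 5601/19760 (k = -(-313/152 + 194/130)/2 = -(-313*1/152 + 194*(1/130))/2 = -(-313/152 + 97/65)/2 = -½*(-5601/9880) = 5601/19760 ≈ 0.28345)
u(y, S) = -2 + S
n = 416/505 (n = (-130 - 286)/(-236 - 269) = -416/(-505) = -416*(-1/505) = 416/505 ≈ 0.82376)
n - u(-270, k) = 416/505 - (-2 + 5601/19760) = 416/505 - 1*(-33919/19760) = 416/505 + 33919/19760 = 5069851/1995760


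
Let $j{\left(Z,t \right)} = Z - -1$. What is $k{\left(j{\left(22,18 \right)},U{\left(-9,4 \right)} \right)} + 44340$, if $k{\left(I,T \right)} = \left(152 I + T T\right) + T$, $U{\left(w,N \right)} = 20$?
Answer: $48256$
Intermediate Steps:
$j{\left(Z,t \right)} = 1 + Z$ ($j{\left(Z,t \right)} = Z + 1 = 1 + Z$)
$k{\left(I,T \right)} = T + T^{2} + 152 I$ ($k{\left(I,T \right)} = \left(152 I + T^{2}\right) + T = \left(T^{2} + 152 I\right) + T = T + T^{2} + 152 I$)
$k{\left(j{\left(22,18 \right)},U{\left(-9,4 \right)} \right)} + 44340 = \left(20 + 20^{2} + 152 \left(1 + 22\right)\right) + 44340 = \left(20 + 400 + 152 \cdot 23\right) + 44340 = \left(20 + 400 + 3496\right) + 44340 = 3916 + 44340 = 48256$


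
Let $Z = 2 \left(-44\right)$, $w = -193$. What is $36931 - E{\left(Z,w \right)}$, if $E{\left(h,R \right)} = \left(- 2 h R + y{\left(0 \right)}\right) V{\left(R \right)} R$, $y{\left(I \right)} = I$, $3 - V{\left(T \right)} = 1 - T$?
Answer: $1252199315$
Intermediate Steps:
$V{\left(T \right)} = 2 + T$ ($V{\left(T \right)} = 3 - \left(1 - T\right) = 3 + \left(-1 + T\right) = 2 + T$)
$Z = -88$
$E{\left(h,R \right)} = - 2 h R^{2} \left(2 + R\right)$ ($E{\left(h,R \right)} = \left(- 2 h R + 0\right) \left(2 + R\right) R = \left(- 2 R h + 0\right) \left(2 + R\right) R = - 2 R h \left(2 + R\right) R = - 2 h R^{2} \left(2 + R\right)$)
$36931 - E{\left(Z,w \right)} = 36931 - \left(-2\right) \left(-88\right) \left(-193\right)^{2} \left(2 - 193\right) = 36931 - \left(-2\right) \left(-88\right) 37249 \left(-191\right) = 36931 - -1252162384 = 36931 + 1252162384 = 1252199315$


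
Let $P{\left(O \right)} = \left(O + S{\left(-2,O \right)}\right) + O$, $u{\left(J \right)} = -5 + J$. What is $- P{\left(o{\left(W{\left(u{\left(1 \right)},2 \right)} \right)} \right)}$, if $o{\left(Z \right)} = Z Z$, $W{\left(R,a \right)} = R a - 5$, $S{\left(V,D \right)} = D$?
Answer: $-507$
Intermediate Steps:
$W{\left(R,a \right)} = -5 + R a$
$o{\left(Z \right)} = Z^{2}$
$P{\left(O \right)} = 3 O$ ($P{\left(O \right)} = \left(O + O\right) + O = 2 O + O = 3 O$)
$- P{\left(o{\left(W{\left(u{\left(1 \right)},2 \right)} \right)} \right)} = - 3 \left(-5 + \left(-5 + 1\right) 2\right)^{2} = - 3 \left(-5 - 8\right)^{2} = - 3 \left(-13\right)^{2} = - 3 \cdot 169 = \left(-1\right) 507 = -507$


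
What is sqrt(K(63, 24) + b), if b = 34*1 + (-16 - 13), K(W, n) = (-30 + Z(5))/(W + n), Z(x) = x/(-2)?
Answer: sqrt(140070)/174 ≈ 2.1509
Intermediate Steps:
Z(x) = -x/2 (Z(x) = x*(-1/2) = -x/2)
K(W, n) = -65/(2*(W + n)) (K(W, n) = (-30 - 1/2*5)/(W + n) = (-30 - 5/2)/(W + n) = -65/(2*(W + n)))
b = 5 (b = 34 - 29 = 5)
sqrt(K(63, 24) + b) = sqrt(-65/(2*63 + 2*24) + 5) = sqrt(-65/(126 + 48) + 5) = sqrt(-65/174 + 5) = sqrt(805/174) = sqrt(140070)/174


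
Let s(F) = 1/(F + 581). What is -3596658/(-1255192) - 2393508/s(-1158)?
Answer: 866744040783465/627596 ≈ 1.3811e+9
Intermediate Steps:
s(F) = 1/(581 + F)
-3596658/(-1255192) - 2393508/s(-1158) = -3596658/(-1255192) - 2393508/(1/(581 - 1158)) = -3596658*(-1/1255192) - 2393508/(1/(-577)) = 1798329/627596 - 2393508/(-1/577) = 1798329/627596 - 2393508*(-577) = 1798329/627596 + 1381054116 = 866744040783465/627596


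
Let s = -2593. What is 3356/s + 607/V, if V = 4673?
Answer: -14108637/12117089 ≈ -1.1644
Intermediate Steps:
3356/s + 607/V = 3356/(-2593) + 607/4673 = 3356*(-1/2593) + 607*(1/4673) = -3356/2593 + 607/4673 = -14108637/12117089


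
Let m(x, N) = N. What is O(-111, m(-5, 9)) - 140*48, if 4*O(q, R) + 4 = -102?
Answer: -13493/2 ≈ -6746.5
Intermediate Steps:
O(q, R) = -53/2 (O(q, R) = -1 + (¼)*(-102) = -1 - 51/2 = -53/2)
O(-111, m(-5, 9)) - 140*48 = -53/2 - 140*48 = -53/2 - 6720 = -13493/2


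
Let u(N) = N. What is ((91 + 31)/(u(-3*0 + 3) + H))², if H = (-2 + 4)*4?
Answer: 14884/121 ≈ 123.01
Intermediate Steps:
H = 8 (H = 2*4 = 8)
((91 + 31)/(u(-3*0 + 3) + H))² = ((91 + 31)/((-3*0 + 3) + 8))² = (122/((0 + 3) + 8))² = (122/(3 + 8))² = (122/11)² = 14884/121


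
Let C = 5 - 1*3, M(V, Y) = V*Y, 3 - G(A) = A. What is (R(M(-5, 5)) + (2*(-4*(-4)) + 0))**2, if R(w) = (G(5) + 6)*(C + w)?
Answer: 3600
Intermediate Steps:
G(A) = 3 - A
C = 2 (C = 5 - 3 = 2)
R(w) = 8 + 4*w (R(w) = ((3 - 1*5) + 6)*(2 + w) = ((3 - 5) + 6)*(2 + w) = (-2 + 6)*(2 + w) = 4*(2 + w) = 8 + 4*w)
(R(M(-5, 5)) + (2*(-4*(-4)) + 0))**2 = ((8 + 4*(-5*5)) + (2*(-4*(-4)) + 0))**2 = ((8 + 4*(-25)) + (2*16 + 0))**2 = ((8 - 100) + (32 + 0))**2 = (-92 + 32)**2 = (-60)**2 = 3600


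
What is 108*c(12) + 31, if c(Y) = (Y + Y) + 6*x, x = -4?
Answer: 31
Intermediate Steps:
c(Y) = -24 + 2*Y (c(Y) = (Y + Y) + 6*(-4) = 2*Y - 24 = -24 + 2*Y)
108*c(12) + 31 = 108*(-24 + 2*12) + 31 = 108*(-24 + 24) + 31 = 108*0 + 31 = 0 + 31 = 31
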